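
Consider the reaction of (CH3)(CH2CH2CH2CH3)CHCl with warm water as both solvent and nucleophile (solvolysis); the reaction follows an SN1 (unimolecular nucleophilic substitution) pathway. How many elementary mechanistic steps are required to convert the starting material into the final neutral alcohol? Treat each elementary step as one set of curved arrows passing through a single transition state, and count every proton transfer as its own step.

Step 1: Unassisted departure of Cl⁻ (taking the C–Cl bonding pair) generates a secondary carbocation.
(No 1,2-shift: no single shift to an adjacent carbon would give a more stable cation.)
Step 2: H2O donates an oxygen lone pair into the empty p orbital of the cation, giving a protonated alcohol (an oxonium ion).
Step 3: A second solvent molecule removes the proton on oxygen, giving the neutral alcohol product.
Total: 3 elementary steps.

3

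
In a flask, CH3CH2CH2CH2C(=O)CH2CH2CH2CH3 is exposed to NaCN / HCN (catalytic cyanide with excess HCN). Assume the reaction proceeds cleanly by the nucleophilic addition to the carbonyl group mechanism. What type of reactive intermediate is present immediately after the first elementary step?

tetrahedral alkoxide intermediate

Step 1: CN⁻ attacks the sp² carbonyl carbon; the C=O π bond breaks and the electrons end up as a lone pair on the alkoxide oxygen of the tetrahedral intermediate.
After step 1 the species present is a tetrahedral alkoxide intermediate.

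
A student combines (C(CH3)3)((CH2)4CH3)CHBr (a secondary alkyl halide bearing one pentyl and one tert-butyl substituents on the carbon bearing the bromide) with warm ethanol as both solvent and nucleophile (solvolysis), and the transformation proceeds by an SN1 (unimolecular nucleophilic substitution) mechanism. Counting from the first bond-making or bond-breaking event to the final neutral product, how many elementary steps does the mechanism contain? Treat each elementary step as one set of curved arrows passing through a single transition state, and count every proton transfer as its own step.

Step 1: Rate-determining heterolysis of the C–Br bond gives Br⁻ and a secondary carbocation.
Step 2: A 1,2-methyl shift from the adjacent tert-butyl carbon moves the positive charge from the secondary centre to an adjacent carbon, generating a more stable tertiary carbocation.
Step 3: A lone pair on the oxygen of CH3CH2OH attacks the carbocation, forming a new C–O σ-bond and an oxonium ion.
Step 4: A second solvent molecule removes the proton on oxygen, giving the neutral ether product.
Total: 4 elementary steps.

4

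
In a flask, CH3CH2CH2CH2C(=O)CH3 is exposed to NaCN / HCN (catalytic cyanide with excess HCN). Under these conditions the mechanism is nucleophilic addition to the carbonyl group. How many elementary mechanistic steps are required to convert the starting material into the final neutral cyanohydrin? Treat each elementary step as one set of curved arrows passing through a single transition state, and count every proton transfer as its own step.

Step 1: CN⁻ attacks the sp² carbonyl carbon; the C=O π bond breaks and the electrons end up as a lone pair on the alkoxide oxygen of the tetrahedral intermediate.
Step 2: Proton transfer from HCN to the alkoxide furnishes a cyanohydrin (and releases another CN⁻ to continue the reaction).
Total: 2 elementary steps.

2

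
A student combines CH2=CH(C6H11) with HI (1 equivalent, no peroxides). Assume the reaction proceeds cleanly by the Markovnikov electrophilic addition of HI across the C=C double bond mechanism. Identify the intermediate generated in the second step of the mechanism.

Step 1: Electrophilic addition begins with the π(C=C) electrons forming a bond to the proton of HI. Following Markovnikov's rule, the resulting cation is secondary. The H–I bond breaks heterolytically, releasing I⁻.
Step 2: A hydride (H with its bonding pair) migrates from the adjacent cyclohexyl carbon to the cationic centre — a 1,2-hydride shift — upgrading the secondary cation to a tertiary one.
After step 2 the species present is a tertiary carbocation.

tertiary carbocation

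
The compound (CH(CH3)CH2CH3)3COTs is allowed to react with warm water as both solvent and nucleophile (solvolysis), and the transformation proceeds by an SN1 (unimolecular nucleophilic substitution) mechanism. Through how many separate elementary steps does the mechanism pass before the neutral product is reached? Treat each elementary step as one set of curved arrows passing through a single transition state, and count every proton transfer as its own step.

Step 1: Ionisation: the C–O σ-bond cleaves heterolytically; both bonding electrons depart with TsO⁻, leaving a tertiary carbocation at the α-carbon.
(No 1,2-shift: no single shift to an adjacent carbon would give a more stable cation.)
Step 2: A lone pair on the oxygen of H2O attacks the carbocation, forming a new C–O σ-bond and an oxonium ion.
Step 3: Proton transfer from the O–H of the oxonium ion to a solvent molecule delivers the neutral alcohol.
Total: 3 elementary steps.

3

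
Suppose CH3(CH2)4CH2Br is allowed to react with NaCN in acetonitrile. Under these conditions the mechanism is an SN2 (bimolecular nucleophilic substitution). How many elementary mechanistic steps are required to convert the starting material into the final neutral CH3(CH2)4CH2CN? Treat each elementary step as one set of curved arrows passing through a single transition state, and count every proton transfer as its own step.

Step 1: Backside attack by CN⁻ on the carbon bearing the bromide: the new C–C bond forms as the C–Br bond breaks, with Walden inversion at carbon.
Total: 1 elementary step.

1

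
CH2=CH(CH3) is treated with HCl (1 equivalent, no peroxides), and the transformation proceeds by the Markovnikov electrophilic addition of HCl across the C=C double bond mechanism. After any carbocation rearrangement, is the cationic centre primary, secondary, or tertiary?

Step 1: Protonation of the alkene by HCl: the π bond acts as the nucleophile and picks up H⁺, giving the more stable (Markovnikov) secondary carbocation. The H–Cl bond breaks heterolytically, releasing Cl⁻.
No single 1,2-shift to an adjacent carbon would give a more-substituted cation, so no rearrangement occurs.

secondary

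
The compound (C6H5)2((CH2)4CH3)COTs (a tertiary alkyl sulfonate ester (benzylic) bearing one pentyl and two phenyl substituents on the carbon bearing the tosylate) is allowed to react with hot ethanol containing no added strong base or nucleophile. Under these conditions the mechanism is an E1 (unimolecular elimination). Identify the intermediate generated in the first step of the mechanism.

tertiary carbocation

Step 1: Rate-determining heterolysis of the C–O bond gives TsO⁻ and a tertiary carbocation.
After step 1 the species present is a tertiary carbocation.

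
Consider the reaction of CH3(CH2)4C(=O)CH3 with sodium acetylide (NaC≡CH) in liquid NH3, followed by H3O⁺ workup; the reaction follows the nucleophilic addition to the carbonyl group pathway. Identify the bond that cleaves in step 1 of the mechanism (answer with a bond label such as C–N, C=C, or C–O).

Step 1: HC≡C⁻ attacks the sp² carbonyl carbon; the C=O π bond breaks and the electrons end up as a lone pair on the alkoxide oxygen of the tetrahedral intermediate.
The bond broken in this step is the π(C=O) bond.

π(C=O)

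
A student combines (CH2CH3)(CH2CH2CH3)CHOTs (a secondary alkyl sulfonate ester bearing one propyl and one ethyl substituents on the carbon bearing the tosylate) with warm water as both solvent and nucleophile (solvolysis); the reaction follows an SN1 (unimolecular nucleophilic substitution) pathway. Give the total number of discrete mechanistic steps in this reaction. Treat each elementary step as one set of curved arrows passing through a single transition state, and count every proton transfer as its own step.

Step 1: The C–O bond breaks with both electrons going to the tosylate; TsO⁻ leaves and a secondary carbocation remains.
(No 1,2-shift: no single shift to an adjacent carbon would give a more stable cation.)
Step 2: Nucleophilic capture: the oxygen of H2O bonds to the cationic carbon, producing an oxonium-ion intermediate.
Step 3: Proton transfer from the O–H of the oxonium ion to a solvent molecule delivers the neutral alcohol.
Total: 3 elementary steps.

3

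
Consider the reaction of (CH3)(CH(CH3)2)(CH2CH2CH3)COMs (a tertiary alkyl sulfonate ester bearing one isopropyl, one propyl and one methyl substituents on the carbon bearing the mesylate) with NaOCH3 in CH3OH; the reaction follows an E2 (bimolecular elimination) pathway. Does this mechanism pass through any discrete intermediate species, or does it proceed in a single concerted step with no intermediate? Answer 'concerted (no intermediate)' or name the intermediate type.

concerted (no intermediate)

Concerted anti-periplanar elimination: CH3O⁻ abstracts a β-H while MsO⁻ leaves, and the C–H electrons become the new C=C π bond — all in a single transition state.
All bond changes occur in one transition state; no discrete intermediate is formed.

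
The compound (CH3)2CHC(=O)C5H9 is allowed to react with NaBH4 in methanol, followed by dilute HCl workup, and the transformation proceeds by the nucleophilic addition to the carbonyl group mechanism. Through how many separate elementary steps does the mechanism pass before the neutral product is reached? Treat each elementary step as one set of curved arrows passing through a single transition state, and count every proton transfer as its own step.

2

Step 1: Nucleophilic addition: H⁻ (delivered from BH4⁻) adds to the carbonyl carbon, pushing the π(C=O) electron pair onto oxygen and giving a tetrahedral alkoxide.
Step 2: The alkoxide picks up a proton during dilute HCl workup to yield an alcohol.
Total: 2 elementary steps.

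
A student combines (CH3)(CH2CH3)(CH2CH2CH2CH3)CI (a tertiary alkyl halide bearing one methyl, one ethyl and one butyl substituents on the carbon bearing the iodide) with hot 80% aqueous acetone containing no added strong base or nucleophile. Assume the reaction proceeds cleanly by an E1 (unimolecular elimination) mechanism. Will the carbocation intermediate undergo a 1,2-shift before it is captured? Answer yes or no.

The first-formed carbocation is tertiary.
No single 1,2-shift to an adjacent carbon would produce a more-substituted cation than the one already present, so no rearrangement occurs.

no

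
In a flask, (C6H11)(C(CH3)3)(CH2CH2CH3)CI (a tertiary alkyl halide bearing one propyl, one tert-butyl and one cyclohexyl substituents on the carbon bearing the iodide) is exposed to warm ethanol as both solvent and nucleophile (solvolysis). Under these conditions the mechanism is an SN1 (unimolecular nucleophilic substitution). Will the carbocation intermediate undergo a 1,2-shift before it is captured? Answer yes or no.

The first-formed carbocation is tertiary.
No single 1,2-shift to an adjacent carbon would produce a more-substituted cation than the one already present, so no rearrangement occurs.

no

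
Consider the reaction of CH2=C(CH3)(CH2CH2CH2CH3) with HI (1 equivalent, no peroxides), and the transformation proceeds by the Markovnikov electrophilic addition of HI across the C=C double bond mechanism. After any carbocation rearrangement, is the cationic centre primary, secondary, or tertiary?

Step 1: The π electrons of the C=C bond attack a proton of HI; Markovnikov addition places the new C–H on the less-substituted alkene carbon, so the positive charge ends up on the more-substituted carbon — a tertiary carbocation. The H–I bond breaks heterolytically, releasing I⁻.
No single 1,2-shift to an adjacent carbon would give a more-substituted cation, so no rearrangement occurs.

tertiary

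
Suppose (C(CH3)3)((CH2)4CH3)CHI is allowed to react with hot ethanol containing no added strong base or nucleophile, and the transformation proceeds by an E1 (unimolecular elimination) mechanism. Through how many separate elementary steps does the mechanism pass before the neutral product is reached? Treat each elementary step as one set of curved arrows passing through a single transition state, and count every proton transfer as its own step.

Step 1: Ionisation: the C–I σ-bond cleaves heterolytically; both bonding electrons depart with I⁻, leaving a secondary carbocation at the α-carbon.
Step 2: A methyl group with its bonding pair migrates from the adjacent tert-butyl carbon to the cationic centre — a 1,2-methyl shift — upgrading the secondary cation to a tertiary one.
Step 3: A weak base (an ethanol molecule from the solvent) removes a proton from a carbon adjacent to the cationic centre; the electrons of that C–H bond become the new π(C=C) bond, giving the alkene.
Total: 3 elementary steps.

3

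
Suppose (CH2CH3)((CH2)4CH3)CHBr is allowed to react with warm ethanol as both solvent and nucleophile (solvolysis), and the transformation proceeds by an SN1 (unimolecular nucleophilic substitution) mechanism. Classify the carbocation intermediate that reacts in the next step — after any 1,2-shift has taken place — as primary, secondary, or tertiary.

Step 1: The C–Br bond breaks with both electrons going to the bromide; Br⁻ leaves and a secondary carbocation remains.
No single 1,2-shift to an adjacent carbon would give a more-substituted cation, so no rearrangement occurs.

secondary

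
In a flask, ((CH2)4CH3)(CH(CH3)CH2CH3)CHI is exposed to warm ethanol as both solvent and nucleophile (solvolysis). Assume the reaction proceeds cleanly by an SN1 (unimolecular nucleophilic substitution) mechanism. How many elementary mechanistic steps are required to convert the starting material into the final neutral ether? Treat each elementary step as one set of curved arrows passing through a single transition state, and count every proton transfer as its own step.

Step 1: Ionisation: the C–I σ-bond cleaves heterolytically; both bonding electrons depart with I⁻, leaving a secondary carbocation at the α-carbon.
Step 2: A hydride (H with its bonding pair) migrates from the adjacent sec-butyl carbon to the cationic centre — a 1,2-hydride shift — upgrading the secondary cation to a tertiary one.
Step 3: CH3CH2OH donates an oxygen lone pair into the empty p orbital of the cation, giving a protonated ether (an oxonium ion).
Step 4: A second solvent molecule removes the proton on oxygen, giving the neutral ether product.
Total: 4 elementary steps.

4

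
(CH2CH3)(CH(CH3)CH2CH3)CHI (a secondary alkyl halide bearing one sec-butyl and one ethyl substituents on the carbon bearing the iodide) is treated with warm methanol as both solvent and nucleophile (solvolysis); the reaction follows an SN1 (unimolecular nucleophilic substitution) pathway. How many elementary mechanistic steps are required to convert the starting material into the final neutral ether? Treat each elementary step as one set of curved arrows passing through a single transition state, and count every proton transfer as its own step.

4

Step 1: Unassisted departure of I⁻ (taking the C–I bonding pair) generates a secondary carbocation.
Step 2: A 1,2-hydride shift from the adjacent sec-butyl carbon moves the positive charge from the secondary centre to an adjacent carbon, generating a more stable tertiary carbocation.
Step 3: A lone pair on the oxygen of CH3OH attacks the carbocation, forming a new C–O σ-bond and an oxonium ion.
Step 4: Deprotonation of the oxonium oxygen by solvent methanol yields the neutral ether.
Total: 4 elementary steps.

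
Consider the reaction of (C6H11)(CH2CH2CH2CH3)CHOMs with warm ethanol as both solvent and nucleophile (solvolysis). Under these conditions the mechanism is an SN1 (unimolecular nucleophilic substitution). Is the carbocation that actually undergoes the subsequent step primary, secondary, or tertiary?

Step 1: Unassisted departure of MsO⁻ (taking the C–O bonding pair) generates a secondary carbocation.
Step 2: A hydride (H with its bonding pair) migrates from the adjacent cyclohexyl carbon to the cationic centre — a 1,2-hydride shift — upgrading the secondary cation to a tertiary one.
The cation rearranges from secondary to tertiary via a 1,2-hydride shift from the adjacent cyclohexyl carbon; the tertiary cation is what reacts next.

tertiary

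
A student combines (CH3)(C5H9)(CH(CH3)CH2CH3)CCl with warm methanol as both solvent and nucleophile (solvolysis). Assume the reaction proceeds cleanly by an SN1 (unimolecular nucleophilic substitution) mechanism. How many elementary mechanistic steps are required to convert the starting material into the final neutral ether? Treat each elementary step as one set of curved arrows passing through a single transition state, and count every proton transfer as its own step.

Step 1: Ionisation: the C–Cl σ-bond cleaves heterolytically; both bonding electrons depart with Cl⁻, leaving a tertiary carbocation at the α-carbon.
(No 1,2-shift: no single shift to an adjacent carbon would give a more stable cation.)
Step 2: CH3OH donates an oxygen lone pair into the empty p orbital of the cation, giving a protonated ether (an oxonium ion).
Step 3: Deprotonation of the oxonium oxygen by solvent methanol yields the neutral ether.
Total: 3 elementary steps.

3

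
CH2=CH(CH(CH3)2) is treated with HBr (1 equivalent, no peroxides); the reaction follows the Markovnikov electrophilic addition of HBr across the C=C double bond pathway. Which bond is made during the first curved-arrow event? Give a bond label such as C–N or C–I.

Step 1: The π electrons of the C=C bond attack a proton of HBr; Markovnikov addition places the new C–H on the less-substituted alkene carbon, so the positive charge ends up on the more-substituted carbon — a secondary carbocation. The H–Br bond breaks heterolytically, releasing Br⁻.
The bond formed in this step is the C–H bond.

C–H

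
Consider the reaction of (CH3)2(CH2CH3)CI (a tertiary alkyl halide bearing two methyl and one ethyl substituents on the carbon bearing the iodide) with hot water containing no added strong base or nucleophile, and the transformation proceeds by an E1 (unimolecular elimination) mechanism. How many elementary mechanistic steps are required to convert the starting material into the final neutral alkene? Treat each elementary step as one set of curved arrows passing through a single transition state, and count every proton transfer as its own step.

2

Step 1: Unassisted departure of I⁻ (taking the C–I bonding pair) generates a tertiary carbocation.
(No 1,2-shift: no single shift to an adjacent carbon would give a more stable cation.)
Step 2: A water molecule (solvent) deprotonates a β-carbon; as the C–H bond breaks, those electrons form the new alkene π bond.
Total: 2 elementary steps.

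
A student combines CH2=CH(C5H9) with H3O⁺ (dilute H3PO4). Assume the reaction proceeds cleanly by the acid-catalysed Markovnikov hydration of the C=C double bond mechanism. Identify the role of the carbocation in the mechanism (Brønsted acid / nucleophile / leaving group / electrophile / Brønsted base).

Step 3: A lone pair on the oxygen of H2O attacks the carbocation, forming a C–O bond and an oxonium ion (a protonated alcohol).
The carbocation accepts an electron pair into an empty or π* orbital — it is the electrophile.

electrophile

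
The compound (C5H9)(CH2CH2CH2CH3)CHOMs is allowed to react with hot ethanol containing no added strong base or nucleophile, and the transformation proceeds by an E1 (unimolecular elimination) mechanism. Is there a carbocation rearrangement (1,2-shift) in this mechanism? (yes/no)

yes

The first-formed carbocation is secondary.
The adjacent cyclopentyl carbon already bears 2 other carbon substituents and has a hydrogen to migrate; after a 1,2-hydride shift from that carbon the positive charge sits on a tertiary centre.
Tertiary is more stable than secondary, so the shift occurs.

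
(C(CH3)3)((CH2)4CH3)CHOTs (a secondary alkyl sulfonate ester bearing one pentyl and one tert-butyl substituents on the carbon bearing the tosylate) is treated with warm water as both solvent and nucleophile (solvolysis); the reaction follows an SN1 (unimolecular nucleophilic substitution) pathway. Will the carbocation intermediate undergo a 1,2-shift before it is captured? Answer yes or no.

The first-formed carbocation is secondary.
The adjacent tert-butyl carbon has no hydrogen but bears methyl groups; migration of one methyl with its bonding pair (a 1,2-methyl shift) places the charge on a tertiary centre.
Tertiary is more stable than secondary, so the shift occurs.

yes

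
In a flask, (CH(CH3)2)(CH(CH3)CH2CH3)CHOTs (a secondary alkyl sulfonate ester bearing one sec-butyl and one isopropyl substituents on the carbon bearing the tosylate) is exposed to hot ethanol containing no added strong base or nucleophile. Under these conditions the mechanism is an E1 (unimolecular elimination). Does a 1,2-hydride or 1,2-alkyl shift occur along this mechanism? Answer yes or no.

yes

The first-formed carbocation is secondary.
The adjacent sec-butyl carbon already bears 2 other carbon substituents and has a hydrogen to migrate; after a 1,2-hydride shift from that carbon the positive charge sits on a tertiary centre.
Tertiary is more stable than secondary, so the shift occurs.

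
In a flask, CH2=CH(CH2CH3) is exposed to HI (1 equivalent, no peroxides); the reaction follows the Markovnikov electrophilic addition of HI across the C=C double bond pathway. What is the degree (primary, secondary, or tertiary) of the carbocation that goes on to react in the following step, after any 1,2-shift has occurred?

secondary

Step 1: Protonation of the alkene by HI: the π bond acts as the nucleophile and picks up H⁺, giving the more stable (Markovnikov) secondary carbocation. The H–I bond breaks heterolytically, releasing I⁻.
No single 1,2-shift to an adjacent carbon would give a more-substituted cation, so no rearrangement occurs.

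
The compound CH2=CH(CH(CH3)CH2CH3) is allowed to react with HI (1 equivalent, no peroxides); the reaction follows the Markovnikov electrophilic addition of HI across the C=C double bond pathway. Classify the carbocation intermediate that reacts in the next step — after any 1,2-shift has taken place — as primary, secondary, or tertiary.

tertiary

Step 1: The π electrons of the C=C bond attack a proton of HI; Markovnikov addition places the new C–H on the less-substituted alkene carbon, so the positive charge ends up on the more-substituted carbon — a secondary carbocation. The H–I bond breaks heterolytically, releasing I⁻.
Step 2: Carbocation rearrangement: a 1,2-hydride shift from the adjacent sec-butyl carbon converts the initially-formed secondary cation into the more stable tertiary cation.
The cation rearranges from secondary to tertiary via a 1,2-hydride shift from the adjacent sec-butyl carbon; the tertiary cation is what reacts next.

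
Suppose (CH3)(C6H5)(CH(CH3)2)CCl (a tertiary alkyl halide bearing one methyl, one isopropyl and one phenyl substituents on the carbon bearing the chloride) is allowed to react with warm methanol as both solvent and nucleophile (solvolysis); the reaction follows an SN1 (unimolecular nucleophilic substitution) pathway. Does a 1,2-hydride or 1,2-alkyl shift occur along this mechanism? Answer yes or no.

no

The first-formed carbocation is tertiary.
No single 1,2-shift to an adjacent carbon would produce a more-substituted cation than the one already present, so no rearrangement occurs.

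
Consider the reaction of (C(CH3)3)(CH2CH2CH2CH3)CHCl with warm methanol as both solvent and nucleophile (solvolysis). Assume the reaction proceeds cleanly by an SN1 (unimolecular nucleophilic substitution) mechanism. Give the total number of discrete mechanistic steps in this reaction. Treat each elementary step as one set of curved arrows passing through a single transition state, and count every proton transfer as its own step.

4

Step 1: The C–Cl bond breaks with both electrons going to the chloride; Cl⁻ leaves and a secondary carbocation remains.
Step 2: Carbocation rearrangement: a 1,2-methyl shift from the adjacent tert-butyl carbon converts the initially-formed secondary cation into the more stable tertiary cation.
Step 3: CH3OH donates an oxygen lone pair into the empty p orbital of the cation, giving a protonated ether (an oxonium ion).
Step 4: A second solvent molecule removes the proton on oxygen, giving the neutral ether product.
Total: 4 elementary steps.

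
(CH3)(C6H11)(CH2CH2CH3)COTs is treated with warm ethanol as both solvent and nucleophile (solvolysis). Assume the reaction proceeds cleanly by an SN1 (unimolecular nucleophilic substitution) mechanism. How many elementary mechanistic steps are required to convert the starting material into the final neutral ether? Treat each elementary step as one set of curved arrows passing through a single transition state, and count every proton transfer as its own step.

Step 1: The C–O bond breaks with both electrons going to the tosylate; TsO⁻ leaves and a tertiary carbocation remains.
(No 1,2-shift: no single shift to an adjacent carbon would give a more stable cation.)
Step 2: CH3CH2OH donates an oxygen lone pair into the empty p orbital of the cation, giving a protonated ether (an oxonium ion).
Step 3: Proton transfer from the O–H of the oxonium ion to a solvent molecule delivers the neutral ether.
Total: 3 elementary steps.

3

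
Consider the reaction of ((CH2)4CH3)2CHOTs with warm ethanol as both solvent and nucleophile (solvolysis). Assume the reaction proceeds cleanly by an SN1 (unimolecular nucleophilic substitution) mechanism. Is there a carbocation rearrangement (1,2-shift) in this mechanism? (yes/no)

no

The first-formed carbocation is secondary.
No single 1,2-shift to an adjacent carbon would produce a more-substituted cation than the one already present, so no rearrangement occurs.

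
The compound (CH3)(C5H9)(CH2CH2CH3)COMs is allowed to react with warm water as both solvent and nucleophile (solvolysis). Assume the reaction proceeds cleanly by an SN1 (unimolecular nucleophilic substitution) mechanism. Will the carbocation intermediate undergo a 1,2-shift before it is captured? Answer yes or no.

The first-formed carbocation is tertiary.
No single 1,2-shift to an adjacent carbon would produce a more-substituted cation than the one already present, so no rearrangement occurs.

no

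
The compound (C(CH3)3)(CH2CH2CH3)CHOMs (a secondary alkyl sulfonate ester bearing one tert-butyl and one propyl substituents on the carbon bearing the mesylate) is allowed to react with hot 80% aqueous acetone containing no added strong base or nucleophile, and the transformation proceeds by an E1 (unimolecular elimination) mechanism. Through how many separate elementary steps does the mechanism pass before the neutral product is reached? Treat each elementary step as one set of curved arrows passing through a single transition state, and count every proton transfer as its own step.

Step 1: The C–O bond breaks with both electrons going to the mesylate; MsO⁻ leaves and a secondary carbocation remains.
Step 2: A methyl group with its bonding pair migrates from the adjacent tert-butyl carbon to the cationic centre — a 1,2-methyl shift — upgrading the secondary cation to a tertiary one.
Step 3: A weak base (a water molecule from the solvent) removes a proton from a carbon adjacent to the cationic centre; the electrons of that C–H bond become the new π(C=C) bond, giving the alkene.
Total: 3 elementary steps.

3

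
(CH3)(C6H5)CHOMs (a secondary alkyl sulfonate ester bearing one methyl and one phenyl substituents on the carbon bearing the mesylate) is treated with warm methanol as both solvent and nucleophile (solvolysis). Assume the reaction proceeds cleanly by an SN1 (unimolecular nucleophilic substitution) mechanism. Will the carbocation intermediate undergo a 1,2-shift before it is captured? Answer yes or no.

no

The first-formed carbocation is secondary.
No single 1,2-shift to an adjacent carbon would produce a more-substituted cation than the one already present, so no rearrangement occurs.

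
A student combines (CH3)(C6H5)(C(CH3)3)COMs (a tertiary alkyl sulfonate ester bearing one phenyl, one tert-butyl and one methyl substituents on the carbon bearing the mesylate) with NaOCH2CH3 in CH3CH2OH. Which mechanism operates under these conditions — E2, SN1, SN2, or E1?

E2

Conditions: a strong base with a tertiary substrate bearing a β-hydrogen.
These conditions are the textbook signature of the E2 pathway.
A strong (often hindered) base removes a β-H in concert with loss of the leaving group — bimolecular elimination.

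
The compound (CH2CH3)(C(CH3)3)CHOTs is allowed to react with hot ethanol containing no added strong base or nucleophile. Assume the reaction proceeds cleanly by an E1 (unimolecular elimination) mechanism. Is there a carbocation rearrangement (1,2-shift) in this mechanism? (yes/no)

yes

The first-formed carbocation is secondary.
The adjacent tert-butyl carbon has no hydrogen but bears methyl groups; migration of one methyl with its bonding pair (a 1,2-methyl shift) places the charge on a tertiary centre.
Tertiary is more stable than secondary, so the shift occurs.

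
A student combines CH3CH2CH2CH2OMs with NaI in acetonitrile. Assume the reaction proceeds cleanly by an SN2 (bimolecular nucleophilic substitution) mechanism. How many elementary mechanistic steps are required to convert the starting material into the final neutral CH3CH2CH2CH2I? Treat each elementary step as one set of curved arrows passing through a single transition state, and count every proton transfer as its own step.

1

Step 1: The iodide nucleophile donates a lone pair from I to the α-carbon in a backside attack; simultaneously the C–O σ-bond breaks and both of its electrons leave with MsO⁻. One concerted step with inversion of configuration.
Total: 1 elementary step.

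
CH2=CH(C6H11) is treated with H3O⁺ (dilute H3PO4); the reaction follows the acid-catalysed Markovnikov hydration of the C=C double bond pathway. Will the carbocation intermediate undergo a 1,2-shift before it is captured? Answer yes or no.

yes

The first-formed carbocation is secondary.
The adjacent cyclohexyl carbon already bears 2 other carbon substituents and has a hydrogen to migrate; after a 1,2-hydride shift from that carbon the positive charge sits on a tertiary centre.
Tertiary is more stable than secondary, so the shift occurs.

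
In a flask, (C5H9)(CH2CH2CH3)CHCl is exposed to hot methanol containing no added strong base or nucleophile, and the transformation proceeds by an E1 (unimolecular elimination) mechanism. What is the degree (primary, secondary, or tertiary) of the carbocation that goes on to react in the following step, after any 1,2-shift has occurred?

Step 1: The C–Cl bond breaks with both electrons going to the chloride; Cl⁻ leaves and a secondary carbocation remains.
Step 2: A hydride (H with its bonding pair) migrates from the adjacent cyclopentyl carbon to the cationic centre — a 1,2-hydride shift — upgrading the secondary cation to a tertiary one.
The cation rearranges from secondary to tertiary via a 1,2-hydride shift from the adjacent cyclopentyl carbon; the tertiary cation is what reacts next.

tertiary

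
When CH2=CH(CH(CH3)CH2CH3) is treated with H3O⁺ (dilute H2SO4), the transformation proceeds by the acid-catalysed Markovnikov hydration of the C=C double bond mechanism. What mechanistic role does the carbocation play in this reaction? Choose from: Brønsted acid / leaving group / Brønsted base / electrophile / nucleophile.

electrophile

Step 3: A lone pair on the oxygen of H2O attacks the carbocation, forming a C–O bond and an oxonium ion (a protonated alcohol).
The carbocation accepts an electron pair into an empty or π* orbital — it is the electrophile.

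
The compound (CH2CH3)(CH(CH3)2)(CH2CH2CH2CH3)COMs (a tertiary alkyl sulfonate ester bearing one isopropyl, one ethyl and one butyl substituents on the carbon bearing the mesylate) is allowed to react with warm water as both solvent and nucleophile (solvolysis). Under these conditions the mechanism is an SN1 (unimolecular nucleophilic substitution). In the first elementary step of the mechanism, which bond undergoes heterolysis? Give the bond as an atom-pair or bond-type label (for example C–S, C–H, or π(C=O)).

Step 1: Rate-determining heterolysis of the C–O bond gives MsO⁻ and a tertiary carbocation.
The bond broken in this step is the C–O bond.

C–O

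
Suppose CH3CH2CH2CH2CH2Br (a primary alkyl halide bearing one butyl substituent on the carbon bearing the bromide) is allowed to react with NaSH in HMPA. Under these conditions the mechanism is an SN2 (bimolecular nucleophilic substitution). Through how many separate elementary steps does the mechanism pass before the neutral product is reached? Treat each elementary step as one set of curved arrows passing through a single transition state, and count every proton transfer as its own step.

1

Step 1: The hydrosulfide nucleophile donates a lone pair from S to the α-carbon in a backside attack; simultaneously the C–Br σ-bond breaks and both of its electrons leave with Br⁻. One concerted step with inversion of configuration.
Total: 1 elementary step.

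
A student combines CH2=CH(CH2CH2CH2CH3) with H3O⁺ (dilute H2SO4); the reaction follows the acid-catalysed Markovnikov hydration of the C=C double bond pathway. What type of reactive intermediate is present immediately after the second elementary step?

oxonium ion

Step 1: Electrophilic addition begins with the π(C=C) electrons forming a bond to the proton of H3O⁺. Following Markovnikov's rule, the resulting cation is secondary. H2O is released.
Step 2: Water acts as the nucleophile: an oxygen lone pair bonds to the cationic carbon, giving an oxonium-ion intermediate.
After step 2 the species present is an oxonium ion.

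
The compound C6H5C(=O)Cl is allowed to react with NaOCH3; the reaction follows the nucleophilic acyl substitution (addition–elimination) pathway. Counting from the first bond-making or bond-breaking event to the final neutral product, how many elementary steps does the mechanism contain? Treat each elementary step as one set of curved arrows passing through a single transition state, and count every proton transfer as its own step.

Step 1: Nucleophilic addition of CH3O⁻ to the acyl carbon breaks the π(C=O) bond and yields a tetrahedral, anionic intermediate.
Step 2: An oxygen lone pair re-forms the C=O π bond as the C–Cl σ-bond breaks; Cl⁻ is expelled.
Total: 2 elementary steps.

2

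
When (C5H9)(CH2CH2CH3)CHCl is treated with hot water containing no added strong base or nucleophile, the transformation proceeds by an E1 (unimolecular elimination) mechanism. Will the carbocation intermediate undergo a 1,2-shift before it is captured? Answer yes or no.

yes

The first-formed carbocation is secondary.
The adjacent cyclopentyl carbon already bears 2 other carbon substituents and has a hydrogen to migrate; after a 1,2-hydride shift from that carbon the positive charge sits on a tertiary centre.
Tertiary is more stable than secondary, so the shift occurs.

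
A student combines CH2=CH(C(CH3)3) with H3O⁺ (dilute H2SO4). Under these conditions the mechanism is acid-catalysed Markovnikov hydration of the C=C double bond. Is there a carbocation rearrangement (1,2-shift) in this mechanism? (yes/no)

yes

The first-formed carbocation is secondary.
The adjacent tert-butyl carbon has no hydrogen but bears methyl groups; migration of one methyl with its bonding pair (a 1,2-methyl shift) places the charge on a tertiary centre.
Tertiary is more stable than secondary, so the shift occurs.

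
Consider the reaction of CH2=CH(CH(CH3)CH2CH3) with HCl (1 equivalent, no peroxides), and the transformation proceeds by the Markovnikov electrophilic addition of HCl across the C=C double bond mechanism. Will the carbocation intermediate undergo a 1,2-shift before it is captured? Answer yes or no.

The first-formed carbocation is secondary.
The adjacent sec-butyl carbon already bears 2 other carbon substituents and has a hydrogen to migrate; after a 1,2-hydride shift from that carbon the positive charge sits on a tertiary centre.
Tertiary is more stable than secondary, so the shift occurs.

yes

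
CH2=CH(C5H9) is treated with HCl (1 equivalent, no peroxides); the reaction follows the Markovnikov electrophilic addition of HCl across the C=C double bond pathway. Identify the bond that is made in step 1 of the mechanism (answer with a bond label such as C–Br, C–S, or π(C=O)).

C–H

Step 1: The π electrons of the C=C bond attack a proton of HCl; Markovnikov addition places the new C–H on the less-substituted alkene carbon, so the positive charge ends up on the more-substituted carbon — a secondary carbocation. The H–Cl bond breaks heterolytically, releasing Cl⁻.
The bond formed in this step is the C–H bond.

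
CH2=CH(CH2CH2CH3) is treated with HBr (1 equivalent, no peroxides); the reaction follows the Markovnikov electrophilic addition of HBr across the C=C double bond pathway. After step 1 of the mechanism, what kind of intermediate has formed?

Step 1: Protonation of the alkene by HBr: the π bond acts as the nucleophile and picks up H⁺, giving the more stable (Markovnikov) secondary carbocation. The H–Br bond breaks heterolytically, releasing Br⁻.
After step 1 the species present is a secondary carbocation.

secondary carbocation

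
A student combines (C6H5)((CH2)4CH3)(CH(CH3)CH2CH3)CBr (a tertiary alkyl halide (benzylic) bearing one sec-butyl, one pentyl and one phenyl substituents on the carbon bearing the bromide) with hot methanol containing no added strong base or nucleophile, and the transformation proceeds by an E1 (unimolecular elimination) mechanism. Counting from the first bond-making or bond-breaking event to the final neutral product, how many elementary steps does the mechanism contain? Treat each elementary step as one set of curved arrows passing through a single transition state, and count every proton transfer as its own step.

2

Step 1: Ionisation: the C–Br σ-bond cleaves heterolytically; both bonding electrons depart with Br⁻, leaving a tertiary carbocation at the α-carbon.
(No 1,2-shift: no single shift to an adjacent carbon would give a more stable cation.)
Step 2: Loss of a β-proton to a methanol molecule of the solvent: the C–H bonding pair collapses toward the cationic carbon to form the C=C π bond, yielding the alkene.
Total: 2 elementary steps.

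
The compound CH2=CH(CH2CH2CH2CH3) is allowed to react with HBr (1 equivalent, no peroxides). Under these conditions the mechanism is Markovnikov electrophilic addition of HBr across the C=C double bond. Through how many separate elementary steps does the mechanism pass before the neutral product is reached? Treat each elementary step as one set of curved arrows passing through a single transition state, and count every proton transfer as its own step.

Step 1: Protonation of the alkene by HBr: the π bond acts as the nucleophile and picks up H⁺, giving the more stable (Markovnikov) secondary carbocation. The H–Br bond breaks heterolytically, releasing Br⁻.
(No 1,2-shift: no single shift to an adjacent carbon would give a more stable cation.)
Step 2: The Br⁻ anion donates a lone pair to the carbocation, forming the new C–Br σ-bond and giving the neutral alkyl halide.
Total: 2 elementary steps.

2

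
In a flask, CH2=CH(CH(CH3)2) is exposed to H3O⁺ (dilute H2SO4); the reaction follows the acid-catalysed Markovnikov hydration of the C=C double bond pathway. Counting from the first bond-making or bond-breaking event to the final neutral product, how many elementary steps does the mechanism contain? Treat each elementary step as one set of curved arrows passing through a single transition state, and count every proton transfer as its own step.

Step 1: Protonation of the alkene by H3O⁺: the π bond acts as the nucleophile and picks up H⁺, giving the more stable (Markovnikov) secondary carbocation. H2O is released.
Step 2: Carbocation rearrangement: a 1,2-hydride shift from the adjacent isopropyl carbon converts the initially-formed secondary cation into the more stable tertiary cation.
Step 3: Nucleophilic capture of the cation by H2O produces the protonated alcohol (an oxonium ion).
Step 4: H2O removes a proton from the oxonium oxygen, regenerating H3O⁺ and giving the neutral alcohol.
Total: 4 elementary steps.

4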